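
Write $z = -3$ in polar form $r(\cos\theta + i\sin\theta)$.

r = |z| = sqrt(a^2 + b^2) = sqrt((-3)^2 + (0)^2) = sqrt(9 + 0) = sqrt(9) = 3
b = 0 and a < 0, so z lies on the negative real axis: θ = 180°
z = 3(cos 180° + i sin 180°)


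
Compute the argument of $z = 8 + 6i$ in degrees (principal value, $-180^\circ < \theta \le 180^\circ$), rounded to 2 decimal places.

θ = arctan(b/a) = arctan(6/8) (quadrant-adjusted) = 36.87°


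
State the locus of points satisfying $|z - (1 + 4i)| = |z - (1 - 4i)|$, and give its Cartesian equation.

|z - z1| = |z - z2| means z is equidistant from z1 and z2,
i.e. the perpendicular bisector of the segment from (1, 4) to (1, -4) (midpoint (1, 0)).
With z = x + yi, square both sides:
(x - 1)^2 + (y - 4)^2 = (x - 1)^2 + (y - (-4))^2
The x^2 and y^2 terms cancel: 0x + (-16)y = 17 - 17 = 0
Simplify: y = 0
Locus: Perpendicular bisector of the segment from (1, 4) to (1, -4): the line y = 0


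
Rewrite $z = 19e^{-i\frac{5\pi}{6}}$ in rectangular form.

a = r cos θ = 19 * -sqrt(3)/2 = -19*sqrt(3)/2
b = r sin θ = 19 * -1/2 = -19/2
z = -19*sqrt(3)/2 - (19/2)i


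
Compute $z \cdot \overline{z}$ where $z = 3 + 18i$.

z * conjugate(z) = |z|^2 = a^2 + b^2
= 3^2 + 18^2 = 333


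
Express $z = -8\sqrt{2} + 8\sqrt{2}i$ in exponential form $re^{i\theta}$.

r = |z| = sqrt((-8*sqrt(2))^2 + (8*sqrt(2))^2) = sqrt(128 + 128) = sqrt(256) = 16
θ = arctan(b/a) = arctan(11.3137/-11.3137) (quadrant-adjusted) = 135° = 3π/4
z = 16e^(i*3π/4)


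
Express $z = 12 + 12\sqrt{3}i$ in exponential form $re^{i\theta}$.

r = |z| = sqrt((12)^2 + (12*sqrt(3))^2) = sqrt(144 + 432) = sqrt(576) = 24
θ = arctan(b/a) = arctan(20.7846/12) (quadrant-adjusted) = 60° = π/3
z = 24e^(i*π/3)


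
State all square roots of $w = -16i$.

|w| = 16, arg(w) = 270°
Root modulus = 16^(1/2) = 4
Root arguments: θ_k = (270° + 360°k)/2 for k = 0, 1, ..., 1
Roots: -2*sqrt(2) + 2*sqrt(2)i, 2*sqrt(2) - 2*sqrt(2)i


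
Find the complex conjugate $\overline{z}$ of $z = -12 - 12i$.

If z = a + bi, then conjugate(z) = a - bi
conjugate(-12 - 12i) = -12 + 12i


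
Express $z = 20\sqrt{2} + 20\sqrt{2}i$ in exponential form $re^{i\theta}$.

r = |z| = sqrt((20*sqrt(2))^2 + (20*sqrt(2))^2) = sqrt(800 + 800) = sqrt(1600) = 40
θ = arctan(b/a) = arctan(28.2843/28.2843) (quadrant-adjusted) = 45° = π/4
z = 40e^(i*π/4)


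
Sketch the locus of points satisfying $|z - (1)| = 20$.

|z - z0| = r describes a circle centered at z0 with radius r
Here z0 = 1 and r = 20
Locus: Circle centered at (1, 0) with radius 20


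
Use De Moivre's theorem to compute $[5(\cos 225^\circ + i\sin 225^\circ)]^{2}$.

By De Moivre: z^n = r^n(cos(nθ) + i sin(nθ))
= 5^2(cos(2*225°) + i sin(2*225°))
= 25(cos 90° + i sin 90°)
= 25i


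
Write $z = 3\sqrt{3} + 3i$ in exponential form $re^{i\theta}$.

r = |z| = sqrt((3*sqrt(3))^2 + (3)^2) = sqrt(27 + 9) = sqrt(36) = 6
θ = arctan(b/a) = arctan(3/5.1962) (quadrant-adjusted) = 30° = π/6
z = 6e^(i*π/6)


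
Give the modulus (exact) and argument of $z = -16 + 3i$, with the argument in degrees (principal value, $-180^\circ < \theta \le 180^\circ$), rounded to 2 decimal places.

|z| = sqrt((-16)^2 + 3^2) = sqrt(265)
arg(z) = arctan(b/a) = arctan(3/-16) (quadrant-adjusted) = 169.38°


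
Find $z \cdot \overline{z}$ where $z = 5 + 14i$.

z * conjugate(z) = |z|^2 = a^2 + b^2
= 5^2 + 14^2 = 221


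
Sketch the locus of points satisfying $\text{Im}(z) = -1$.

Im(z) = y where z = x + yi; the equation y = -1 is satisfied by all points with that y-coordinate
Locus: Horizontal line y = -1


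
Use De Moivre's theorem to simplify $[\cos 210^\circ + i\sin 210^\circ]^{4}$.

By De Moivre: z^n = r^n(cos(nθ) + i sin(nθ))
= 1^4(cos(4*210°) + i sin(4*210°))
= 1(cos 120° + i sin 120°)
= -1/2 + (sqrt(3)/2)i


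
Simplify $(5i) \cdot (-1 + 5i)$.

(a1*a2 - b1*b2) + (a1*b2 + b1*a2)i
= (0 - 25) + (0 + (-5))i
= -25 - 5i


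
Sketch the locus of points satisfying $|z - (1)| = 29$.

|z - z0| = r describes a circle centered at z0 with radius r
Here z0 = 1 and r = 29
Locus: Circle centered at (1, 0) with radius 29


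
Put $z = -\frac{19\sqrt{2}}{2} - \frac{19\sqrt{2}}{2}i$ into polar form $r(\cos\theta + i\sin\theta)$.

r = |z| = sqrt(a^2 + b^2) = sqrt((-19*sqrt(2)/2)^2 + (-19*sqrt(2)/2)^2) = sqrt(361/2 + 361/2) = sqrt(361) = 19
θ = arctan(b/a) = arctan(-13.435/-13.435) (quadrant-adjusted) = 225°
z = 19(cos 225° + i sin 225°)


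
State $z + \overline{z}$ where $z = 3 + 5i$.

z + conjugate(z) = (a + bi) + (a - bi) = 2a
= 2 * 3 = 6


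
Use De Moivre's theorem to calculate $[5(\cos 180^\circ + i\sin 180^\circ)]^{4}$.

By De Moivre: z^n = r^n(cos(nθ) + i sin(nθ))
= 5^4(cos(4*180°) + i sin(4*180°))
= 625(cos 0° + i sin 0°)
= 625


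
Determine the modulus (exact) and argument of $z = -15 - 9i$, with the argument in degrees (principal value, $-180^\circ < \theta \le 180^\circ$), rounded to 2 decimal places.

|z| = sqrt((-15)^2 + (-9)^2) = sqrt(306)
arg(z) = arctan(b/a) = arctan(-9/-15) (quadrant-adjusted) = -149.04°


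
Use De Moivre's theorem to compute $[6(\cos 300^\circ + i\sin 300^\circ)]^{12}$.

By De Moivre: z^n = r^n(cos(nθ) + i sin(nθ))
= 6^12(cos(12*300°) + i sin(12*300°))
= 2176782336(cos 0° + i sin 0°)
= 2176782336


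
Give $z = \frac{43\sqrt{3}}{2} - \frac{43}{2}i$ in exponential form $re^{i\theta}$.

r = |z| = sqrt((43*sqrt(3)/2)^2 + (-43/2)^2) = sqrt(5547/4 + 1849/4) = sqrt(1849) = 43
θ = arctan(b/a) = arctan(-21.5/37.2391) (quadrant-adjusted) = -30° = -π/6
z = 43e^(-i*π/6)


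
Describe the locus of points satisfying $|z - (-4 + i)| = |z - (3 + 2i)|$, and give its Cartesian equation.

|z - z1| = |z - z2| means z is equidistant from z1 and z2,
i.e. the perpendicular bisector of the segment from (-4, 1) to (3, 2) (midpoint (-1/2, 3/2)).
With z = x + yi, square both sides:
(x - (-4))^2 + (y - 1)^2 = (x - 3)^2 + (y - 2)^2
The x^2 and y^2 terms cancel: 14x + 2y = 13 - 17 = -4
Simplify: 7x + y = -2
Locus: Perpendicular bisector of the segment from (-4, 1) to (3, 2): the line 7x + y = -2


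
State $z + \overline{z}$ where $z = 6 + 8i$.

z + conjugate(z) = (a + bi) + (a - bi) = 2a
= 2 * 6 = 12


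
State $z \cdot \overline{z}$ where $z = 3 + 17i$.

z * conjugate(z) = |z|^2 = a^2 + b^2
= 3^2 + 17^2 = 298


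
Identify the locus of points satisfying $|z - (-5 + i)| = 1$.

|z - z0| = r describes a circle centered at z0 with radius r
Here z0 = -5 + i and r = 1
Locus: Circle centered at (-5, 1) with radius 1


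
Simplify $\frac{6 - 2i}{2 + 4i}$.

Multiply numerator and denominator by conjugate (2 - 4i):
= (6 - 2i)(2 - 4i) / (2^2 + 4^2)
= (4 - 28i) / 20
Divide through by 4: (1 - 7i) / 5
= 1/5 - (7/5)i


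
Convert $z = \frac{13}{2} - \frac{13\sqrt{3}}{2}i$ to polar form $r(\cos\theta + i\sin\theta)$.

r = |z| = sqrt(a^2 + b^2) = sqrt((13/2)^2 + (-13*sqrt(3)/2)^2) = sqrt(169/4 + 507/4) = sqrt(169) = 13
θ = arctan(b/a) = arctan(-11.2583/6.5) (quadrant-adjusted) = 300°
z = 13(cos 300° + i sin 300°)


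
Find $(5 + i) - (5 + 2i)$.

(5 - 5) + (1 - 2)i = -i


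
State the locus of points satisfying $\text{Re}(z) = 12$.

Re(z) = x where z = x + yi; the equation x = 12 is satisfied by all points with that x-coordinate
Locus: Vertical line x = 12


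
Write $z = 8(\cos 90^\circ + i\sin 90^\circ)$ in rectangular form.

a = r cos θ = 8 * 0 = 0
b = r sin θ = 8 * 1 = 8
z = 8i


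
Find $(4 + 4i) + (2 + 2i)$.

(4 + 2) + (4 + 2)i = 6 + 6i


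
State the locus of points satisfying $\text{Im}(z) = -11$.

Im(z) = y where z = x + yi; the equation y = -11 is satisfied by all points with that y-coordinate
Locus: Horizontal line y = -11


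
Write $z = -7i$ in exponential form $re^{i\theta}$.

r = |z| = sqrt((0)^2 + (-7)^2) = sqrt(0 + 49) = sqrt(49) = 7
a = 0 and b < 0, so z lies on the negative imaginary axis: θ = -90° = -π/2
z = 7e^(-i*π/2)


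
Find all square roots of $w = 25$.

|w| = 25, arg(w) = 0°
Root modulus = 25^(1/2) = 5
Root arguments: θ_k = (0° + 360°k)/2 for k = 0, 1, ..., 1
Roots: 5, -5


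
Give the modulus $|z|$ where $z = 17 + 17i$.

|z| = sqrt(a^2 + b^2) = sqrt(17^2 + 17^2) = sqrt(578) = sqrt(578)


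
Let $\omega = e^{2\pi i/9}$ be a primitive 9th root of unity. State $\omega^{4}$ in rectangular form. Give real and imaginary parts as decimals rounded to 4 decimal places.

ω^4 = e^(2πi·4/9) = e^(i·8π/9)
= cos(8π/9) + i sin(8π/9)
= -0.9397 + 0.3420i


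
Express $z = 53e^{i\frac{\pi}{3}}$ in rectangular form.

a = r cos θ = 53 * 1/2 = 53/2
b = r sin θ = 53 * sqrt(3)/2 = 53*sqrt(3)/2
z = 53/2 + (53*sqrt(3)/2)i


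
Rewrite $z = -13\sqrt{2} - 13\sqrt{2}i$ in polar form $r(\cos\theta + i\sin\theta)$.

r = |z| = sqrt(a^2 + b^2) = sqrt((-13*sqrt(2))^2 + (-13*sqrt(2))^2) = sqrt(338 + 338) = sqrt(676) = 26
θ = arctan(b/a) = arctan(-18.3848/-18.3848) (quadrant-adjusted) = 225°
z = 26(cos 225° + i sin 225°)


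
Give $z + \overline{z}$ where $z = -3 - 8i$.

z + conjugate(z) = (a + bi) + (a - bi) = 2a
= 2 * (-3) = -6


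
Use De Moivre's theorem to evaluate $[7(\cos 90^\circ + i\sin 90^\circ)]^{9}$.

By De Moivre: z^n = r^n(cos(nθ) + i sin(nθ))
= 7^9(cos(9*90°) + i sin(9*90°))
= 40353607(cos 90° + i sin 90°)
= 40353607i


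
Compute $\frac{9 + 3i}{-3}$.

Divisor is real, so divide each part by -3:
= -3 - i


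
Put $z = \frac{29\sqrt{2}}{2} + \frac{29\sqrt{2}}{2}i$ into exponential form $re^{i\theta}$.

r = |z| = sqrt((29*sqrt(2)/2)^2 + (29*sqrt(2)/2)^2) = sqrt(841/2 + 841/2) = sqrt(841) = 29
θ = arctan(b/a) = arctan(20.5061/20.5061) (quadrant-adjusted) = 45° = π/4
z = 29e^(i*π/4)


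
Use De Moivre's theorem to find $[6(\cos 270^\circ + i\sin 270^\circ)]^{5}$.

By De Moivre: z^n = r^n(cos(nθ) + i sin(nθ))
= 6^5(cos(5*270°) + i sin(5*270°))
= 7776(cos 270° + i sin 270°)
= -7776i


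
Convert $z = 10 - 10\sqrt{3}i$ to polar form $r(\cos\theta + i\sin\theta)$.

r = |z| = sqrt(a^2 + b^2) = sqrt((10)^2 + (-10*sqrt(3))^2) = sqrt(100 + 300) = sqrt(400) = 20
θ = arctan(b/a) = arctan(-17.3205/10) (quadrant-adjusted) = 300°
z = 20(cos 300° + i sin 300°)


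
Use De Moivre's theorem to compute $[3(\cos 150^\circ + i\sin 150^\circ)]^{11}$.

By De Moivre: z^n = r^n(cos(nθ) + i sin(nθ))
= 3^11(cos(11*150°) + i sin(11*150°))
= 177147(cos 210° + i sin 210°)
= -177147*sqrt(3)/2 - (177147/2)i


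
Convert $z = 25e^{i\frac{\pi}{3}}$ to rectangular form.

a = r cos θ = 25 * 1/2 = 25/2
b = r sin θ = 25 * sqrt(3)/2 = 25*sqrt(3)/2
z = 25/2 + (25*sqrt(3)/2)i


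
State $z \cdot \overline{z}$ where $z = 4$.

z * conjugate(z) = |z|^2 = a^2 + b^2
= 4^2 + 0^2 = 16


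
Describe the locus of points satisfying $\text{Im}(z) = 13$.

Im(z) = y where z = x + yi; the equation y = 13 is satisfied by all points with that y-coordinate
Locus: Horizontal line y = 13


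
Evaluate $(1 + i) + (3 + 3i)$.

(1 + 3) + (1 + 3)i = 4 + 4i


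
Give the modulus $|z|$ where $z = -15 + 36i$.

|z| = sqrt(a^2 + b^2) = sqrt((-15)^2 + 36^2) = sqrt(1521) = 39


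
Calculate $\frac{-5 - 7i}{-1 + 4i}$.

Multiply numerator and denominator by conjugate (-1 - 4i):
= (-5 - 7i)(-1 - 4i) / ((-1)^2 + 4^2)
= (-23 + 27i) / 17
= -23/17 + (27/17)i


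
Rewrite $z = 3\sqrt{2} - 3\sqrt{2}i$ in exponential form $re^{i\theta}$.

r = |z| = sqrt((3*sqrt(2))^2 + (-3*sqrt(2))^2) = sqrt(18 + 18) = sqrt(36) = 6
θ = arctan(b/a) = arctan(-4.2426/4.2426) (quadrant-adjusted) = -45° = -π/4
z = 6e^(-i*π/4)


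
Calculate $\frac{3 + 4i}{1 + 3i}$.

Multiply numerator and denominator by conjugate (1 - 3i):
= (3 + 4i)(1 - 3i) / (1^2 + 3^2)
= (15 - 5i) / 10
Divide through by 5: (3 - i) / 2
= 3/2 - (1/2)i


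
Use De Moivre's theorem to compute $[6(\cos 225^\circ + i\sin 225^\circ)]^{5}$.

By De Moivre: z^n = r^n(cos(nθ) + i sin(nθ))
= 6^5(cos(5*225°) + i sin(5*225°))
= 7776(cos 45° + i sin 45°)
= 3888*sqrt(2) + 3888*sqrt(2)i


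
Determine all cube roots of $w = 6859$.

|w| = 6859, arg(w) = 0°
Root modulus = 6859^(1/3) = 19
Root arguments: θ_k = (0° + 360°k)/3 for k = 0, 1, ..., 2
Roots: 19, -19/2 + (19*sqrt(3)/2)i, -19/2 - (19*sqrt(3)/2)i


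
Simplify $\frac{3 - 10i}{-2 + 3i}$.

Multiply numerator and denominator by conjugate (-2 - 3i):
= (3 - 10i)(-2 - 3i) / ((-2)^2 + 3^2)
= (-36 + 11i) / 13
= -36/13 + (11/13)i


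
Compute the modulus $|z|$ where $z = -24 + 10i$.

|z| = sqrt(a^2 + b^2) = sqrt((-24)^2 + 10^2) = sqrt(676) = 26


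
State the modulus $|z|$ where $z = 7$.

|z| = sqrt(a^2 + b^2) = sqrt(7^2 + 0^2) = sqrt(49) = 7


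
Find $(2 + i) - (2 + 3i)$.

(2 - 2) + (1 - 3)i = -2i


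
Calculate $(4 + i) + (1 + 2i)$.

(4 + 1) + (1 + 2)i = 5 + 3i


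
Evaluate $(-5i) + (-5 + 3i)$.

(0 + (-5)) + (-5 + 3)i = -5 - 2i


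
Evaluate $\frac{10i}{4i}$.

Multiply numerator and denominator by conjugate (-4i):
= (10i)(-4i) / (0^2 + 4^2)
= (40) / 16
Divide through by 8: (5) / 2
= 5/2


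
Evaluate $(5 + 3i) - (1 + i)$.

(5 - 1) + (3 - 1)i = 4 + 2i


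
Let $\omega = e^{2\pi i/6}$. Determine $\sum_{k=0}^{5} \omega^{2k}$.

Let ζ = ω^2 = e^(2πi·2/6). Since 6 ∤ 2, ζ ≠ 1.
Sum = Σ_{k=0}^{5} ζ^k = (ζ^6 - 1)/(ζ - 1) = (ω^{2·6} - 1)/(ζ - 1) = (1 - 1)/(ζ - 1) = 0


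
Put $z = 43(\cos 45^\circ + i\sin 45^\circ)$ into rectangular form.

a = r cos θ = 43 * sqrt(2)/2 = 43*sqrt(2)/2
b = r sin θ = 43 * sqrt(2)/2 = 43*sqrt(2)/2
z = 43*sqrt(2)/2 + (43*sqrt(2)/2)i


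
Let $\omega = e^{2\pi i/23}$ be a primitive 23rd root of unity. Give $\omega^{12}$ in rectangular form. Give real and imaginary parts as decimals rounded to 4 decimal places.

ω^12 = e^(2πi·12/23) = e^(i·24π/23)
= cos(24π/23) + i sin(24π/23)
= -0.9907 - 0.1362i


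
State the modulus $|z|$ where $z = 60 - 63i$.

|z| = sqrt(a^2 + b^2) = sqrt(60^2 + (-63)^2) = sqrt(7569) = 87


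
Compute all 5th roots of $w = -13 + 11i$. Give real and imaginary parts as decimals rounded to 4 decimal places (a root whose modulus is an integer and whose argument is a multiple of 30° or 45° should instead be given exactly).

|w| = sqrt(290) ≈ 17.029386, arg(w) ≈ 139.763642°
Root modulus = sqrt(290)^(1/5) ≈ 1.762949
Root arguments: θ_k = (arg(w) + 360°k)/5 for k = 0, 1, ..., 4
Compute each root as (root modulus)(cos θ_k + i sin θ_k) using full-precision intermediates, then round to 4 decimal places.
Roots: 1.5573 + 0.8264i, -0.3047 + 1.7364i, -1.7456 + 0.2468i, -0.7741 - 1.5839i, 1.2671 - 1.2257i


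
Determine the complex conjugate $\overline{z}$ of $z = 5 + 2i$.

If z = a + bi, then conjugate(z) = a - bi
conjugate(5 + 2i) = 5 - 2i


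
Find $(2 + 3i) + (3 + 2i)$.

(2 + 3) + (3 + 2)i = 5 + 5i


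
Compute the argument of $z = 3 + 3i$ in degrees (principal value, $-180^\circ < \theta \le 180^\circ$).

θ = arctan(b/a) = arctan(3/3) (quadrant-adjusted) = 45°


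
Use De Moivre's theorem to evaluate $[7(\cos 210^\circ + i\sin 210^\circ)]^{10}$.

By De Moivre: z^n = r^n(cos(nθ) + i sin(nθ))
= 7^10(cos(10*210°) + i sin(10*210°))
= 282475249(cos 300° + i sin 300°)
= 282475249/2 - (282475249*sqrt(3)/2)i


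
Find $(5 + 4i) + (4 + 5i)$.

(5 + 4) + (4 + 5)i = 9 + 9i


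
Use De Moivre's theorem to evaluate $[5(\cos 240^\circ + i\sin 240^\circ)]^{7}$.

By De Moivre: z^n = r^n(cos(nθ) + i sin(nθ))
= 5^7(cos(7*240°) + i sin(7*240°))
= 78125(cos 240° + i sin 240°)
= -78125/2 - (78125*sqrt(3)/2)i


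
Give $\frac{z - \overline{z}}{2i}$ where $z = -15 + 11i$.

z - conjugate(z) = 2bi
(z - conjugate(z))/(2i) = 2bi/(2i) = b = 11


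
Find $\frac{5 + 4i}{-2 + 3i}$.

Multiply numerator and denominator by conjugate (-2 - 3i):
= (5 + 4i)(-2 - 3i) / ((-2)^2 + 3^2)
= (2 - 23i) / 13
= 2/13 - (23/13)i


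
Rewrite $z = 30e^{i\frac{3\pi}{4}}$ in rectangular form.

a = r cos θ = 30 * -sqrt(2)/2 = -15*sqrt(2)
b = r sin θ = 30 * sqrt(2)/2 = 15*sqrt(2)
z = -15*sqrt(2) + 15*sqrt(2)i


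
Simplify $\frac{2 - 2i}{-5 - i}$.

Multiply numerator and denominator by conjugate (-5 + i):
= (2 - 2i)(-5 + i) / ((-5)^2 + (-1)^2)
= (-8 + 12i) / 26
Divide through by 2: (-4 + 6i) / 13
= -4/13 + (6/13)i


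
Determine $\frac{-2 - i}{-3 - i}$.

Multiply numerator and denominator by conjugate (-3 + i):
= (-2 - i)(-3 + i) / ((-3)^2 + (-1)^2)
= (7 + i) / 10
= 7/10 + (1/10)i


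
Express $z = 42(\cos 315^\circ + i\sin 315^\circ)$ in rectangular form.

a = r cos θ = 42 * sqrt(2)/2 = 21*sqrt(2)
b = r sin θ = 42 * -sqrt(2)/2 = -21*sqrt(2)
z = 21*sqrt(2) - 21*sqrt(2)i


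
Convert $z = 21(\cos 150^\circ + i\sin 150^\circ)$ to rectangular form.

a = r cos θ = 21 * -sqrt(3)/2 = -21*sqrt(3)/2
b = r sin θ = 21 * 1/2 = 21/2
z = -21*sqrt(3)/2 + (21/2)i


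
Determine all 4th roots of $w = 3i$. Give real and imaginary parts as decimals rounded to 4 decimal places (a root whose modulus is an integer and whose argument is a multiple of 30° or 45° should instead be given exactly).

|w| = 3, arg(w) = 90°
Root modulus = 3^(1/4) ≈ 1.316074
Root arguments: θ_k = (90° + 360°k)/4 for k = 0, 1, ..., 3
Compute each root as (root modulus)(cos θ_k + i sin θ_k) using full-precision intermediates, then round to 4 decimal places.
Roots: 1.2159 + 0.5036i, -0.5036 + 1.2159i, -1.2159 - 0.5036i, 0.5036 - 1.2159i


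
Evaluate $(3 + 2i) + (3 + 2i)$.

(3 + 3) + (2 + 2)i = 6 + 4i


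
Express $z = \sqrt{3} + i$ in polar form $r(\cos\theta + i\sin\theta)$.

r = |z| = sqrt(a^2 + b^2) = sqrt((sqrt(3))^2 + (1)^2) = sqrt(3 + 1) = sqrt(4) = 2
θ = arctan(b/a) = arctan(1/1.7321) (quadrant-adjusted) = 30°
z = 2(cos 30° + i sin 30°)


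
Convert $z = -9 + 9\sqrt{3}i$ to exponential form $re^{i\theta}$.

r = |z| = sqrt((-9)^2 + (9*sqrt(3))^2) = sqrt(81 + 243) = sqrt(324) = 18
θ = arctan(b/a) = arctan(15.5885/-9) (quadrant-adjusted) = 120° = 2π/3
z = 18e^(i*2π/3)


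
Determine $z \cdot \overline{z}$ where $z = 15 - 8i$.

z * conjugate(z) = |z|^2 = a^2 + b^2
= 15^2 + (-8)^2 = 289


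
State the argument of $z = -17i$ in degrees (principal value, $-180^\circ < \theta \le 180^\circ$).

a = 0 and b < 0, so z lies on the negative imaginary axis: θ = -90°


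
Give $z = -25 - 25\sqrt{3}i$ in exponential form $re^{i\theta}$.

r = |z| = sqrt((-25)^2 + (-25*sqrt(3))^2) = sqrt(625 + 1875) = sqrt(2500) = 50
θ = arctan(b/a) = arctan(-43.3013/-25) (quadrant-adjusted) = -120° = -2π/3
z = 50e^(-i*2π/3)


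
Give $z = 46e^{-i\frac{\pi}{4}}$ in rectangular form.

a = r cos θ = 46 * sqrt(2)/2 = 23*sqrt(2)
b = r sin θ = 46 * -sqrt(2)/2 = -23*sqrt(2)
z = 23*sqrt(2) - 23*sqrt(2)i


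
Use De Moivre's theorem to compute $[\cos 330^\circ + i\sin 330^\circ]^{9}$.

By De Moivre: z^n = r^n(cos(nθ) + i sin(nθ))
= 1^9(cos(9*330°) + i sin(9*330°))
= 1(cos 90° + i sin 90°)
= i


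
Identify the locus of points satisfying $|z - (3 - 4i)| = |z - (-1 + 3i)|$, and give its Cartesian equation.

|z - z1| = |z - z2| means z is equidistant from z1 and z2,
i.e. the perpendicular bisector of the segment from (3, -4) to (-1, 3) (midpoint (1, -1/2)).
With z = x + yi, square both sides:
(x - 3)^2 + (y - (-4))^2 = (x - (-1))^2 + (y - 3)^2
The x^2 and y^2 terms cancel: -8x + 14y = 10 - 25 = -15
Simplify: 8x - 14y = 15
Locus: Perpendicular bisector of the segment from (3, -4) to (-1, 3): the line 8x - 14y = 15


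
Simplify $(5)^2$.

(a + bi)^2 = a^2 - b^2 + 2abi
= 5^2 - 0^2 + 2*5*0i
= 25


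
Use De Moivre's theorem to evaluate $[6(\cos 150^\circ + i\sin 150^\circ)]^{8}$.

By De Moivre: z^n = r^n(cos(nθ) + i sin(nθ))
= 6^8(cos(8*150°) + i sin(8*150°))
= 1679616(cos 120° + i sin 120°)
= -839808 + 839808*sqrt(3)i


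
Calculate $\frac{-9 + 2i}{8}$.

Divisor is real, so divide each part by 8:
= -9/8 + (1/4)i


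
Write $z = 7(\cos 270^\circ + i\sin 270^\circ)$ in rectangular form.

a = r cos θ = 7 * 0 = 0
b = r sin θ = 7 * -1 = -7
z = -7i


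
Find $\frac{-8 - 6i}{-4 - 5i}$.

Multiply numerator and denominator by conjugate (-4 + 5i):
= (-8 - 6i)(-4 + 5i) / ((-4)^2 + (-5)^2)
= (62 - 16i) / 41
= 62/41 - (16/41)i


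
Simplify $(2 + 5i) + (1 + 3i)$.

(2 + 1) + (5 + 3)i = 3 + 8i


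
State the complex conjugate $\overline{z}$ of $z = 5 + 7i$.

If z = a + bi, then conjugate(z) = a - bi
conjugate(5 + 7i) = 5 - 7i


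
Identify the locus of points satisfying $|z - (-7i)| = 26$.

|z - z0| = r describes a circle centered at z0 with radius r
Here z0 = -7i and r = 26
Locus: Circle centered at (0, -7) with radius 26


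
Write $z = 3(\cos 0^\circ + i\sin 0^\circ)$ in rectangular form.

a = r cos θ = 3 * 1 = 3
b = r sin θ = 3 * 0 = 0
z = 3


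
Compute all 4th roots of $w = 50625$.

|w| = 50625, arg(w) = 0°
Root modulus = 50625^(1/4) = 15
Root arguments: θ_k = (0° + 360°k)/4 for k = 0, 1, ..., 3
Roots: 15, 15i, -15, -15i


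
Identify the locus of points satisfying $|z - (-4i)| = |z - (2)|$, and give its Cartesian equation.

|z - z1| = |z - z2| means z is equidistant from z1 and z2,
i.e. the perpendicular bisector of the segment from (0, -4) to (2, 0) (midpoint (1, -2)).
With z = x + yi, square both sides:
(x - 0)^2 + (y - (-4))^2 = (x - 2)^2 + (y - 0)^2
The x^2 and y^2 terms cancel: 4x + 8y = 4 - 16 = -12
Simplify: x + 2y = -3
Locus: Perpendicular bisector of the segment from (0, -4) to (2, 0): the line x + 2y = -3


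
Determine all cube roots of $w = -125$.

|w| = 125, arg(w) = 180°
Root modulus = 125^(1/3) = 5
Root arguments: θ_k = (180° + 360°k)/3 for k = 0, 1, ..., 2
Roots: 5/2 + (5*sqrt(3)/2)i, -5, 5/2 - (5*sqrt(3)/2)i


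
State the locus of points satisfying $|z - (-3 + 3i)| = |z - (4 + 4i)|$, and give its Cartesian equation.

|z - z1| = |z - z2| means z is equidistant from z1 and z2,
i.e. the perpendicular bisector of the segment from (-3, 3) to (4, 4) (midpoint (1/2, 7/2)).
With z = x + yi, square both sides:
(x - (-3))^2 + (y - 3)^2 = (x - 4)^2 + (y - 4)^2
The x^2 and y^2 terms cancel: 14x + 2y = 32 - 18 = 14
Simplify: 7x + y = 7
Locus: Perpendicular bisector of the segment from (-3, 3) to (4, 4): the line 7x + y = 7


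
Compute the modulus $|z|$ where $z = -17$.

|z| = sqrt(a^2 + b^2) = sqrt((-17)^2 + 0^2) = sqrt(289) = 17


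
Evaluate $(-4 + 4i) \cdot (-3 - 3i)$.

(a1*a2 - b1*b2) + (a1*b2 + b1*a2)i
= (12 - (-12)) + (12 + (-12))i
= 24


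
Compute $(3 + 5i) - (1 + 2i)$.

(3 - 1) + (5 - 2)i = 2 + 3i


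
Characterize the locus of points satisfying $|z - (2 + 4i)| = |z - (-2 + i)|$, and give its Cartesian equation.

|z - z1| = |z - z2| means z is equidistant from z1 and z2,
i.e. the perpendicular bisector of the segment from (2, 4) to (-2, 1) (midpoint (0, 5/2)).
With z = x + yi, square both sides:
(x - 2)^2 + (y - 4)^2 = (x - (-2))^2 + (y - 1)^2
The x^2 and y^2 terms cancel: -8x + (-6)y = 5 - 20 = -15
Simplify: 8x + 6y = 15
Locus: Perpendicular bisector of the segment from (2, 4) to (-2, 1): the line 8x + 6y = 15


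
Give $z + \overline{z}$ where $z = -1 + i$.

z + conjugate(z) = (a + bi) + (a - bi) = 2a
= 2 * (-1) = -2


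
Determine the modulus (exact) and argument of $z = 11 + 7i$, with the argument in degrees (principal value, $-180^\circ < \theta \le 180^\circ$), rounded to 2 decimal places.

|z| = sqrt(11^2 + 7^2) = sqrt(170)
arg(z) = arctan(b/a) = arctan(7/11) (quadrant-adjusted) = 32.47°


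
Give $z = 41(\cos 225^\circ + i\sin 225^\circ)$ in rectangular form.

a = r cos θ = 41 * -sqrt(2)/2 = -41*sqrt(2)/2
b = r sin θ = 41 * -sqrt(2)/2 = -41*sqrt(2)/2
z = -41*sqrt(2)/2 - (41*sqrt(2)/2)i


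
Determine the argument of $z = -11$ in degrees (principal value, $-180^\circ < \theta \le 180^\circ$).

b = 0 and a < 0, so z lies on the negative real axis: θ = 180°


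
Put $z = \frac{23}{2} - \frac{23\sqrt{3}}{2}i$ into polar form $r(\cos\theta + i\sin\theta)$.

r = |z| = sqrt(a^2 + b^2) = sqrt((23/2)^2 + (-23*sqrt(3)/2)^2) = sqrt(529/4 + 1587/4) = sqrt(529) = 23
θ = arctan(b/a) = arctan(-19.9186/11.5) (quadrant-adjusted) = 300°
z = 23(cos 300° + i sin 300°)


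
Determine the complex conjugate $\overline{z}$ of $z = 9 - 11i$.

If z = a + bi, then conjugate(z) = a - bi
conjugate(9 - 11i) = 9 + 11i


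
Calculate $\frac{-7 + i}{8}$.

Divisor is real, so divide each part by 8:
= -7/8 + (1/8)i


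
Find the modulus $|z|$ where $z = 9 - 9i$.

|z| = sqrt(a^2 + b^2) = sqrt(9^2 + (-9)^2) = sqrt(162) = sqrt(162)


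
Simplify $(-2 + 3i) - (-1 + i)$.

(-2 - (-1)) + (3 - 1)i = -1 + 2i


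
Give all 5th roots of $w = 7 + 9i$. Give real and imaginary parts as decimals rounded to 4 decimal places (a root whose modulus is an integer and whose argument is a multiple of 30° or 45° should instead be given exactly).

|w| = sqrt(130) ≈ 11.401754, arg(w) ≈ 52.125016°
Root modulus = sqrt(130)^(1/5) ≈ 1.627025
Root arguments: θ_k = (arg(w) + 360°k)/5 for k = 0, 1, ..., 4
Compute each root as (root modulus)(cos θ_k + i sin θ_k) using full-precision intermediates, then round to 4 decimal places.
Roots: 1.6002 + 0.2944i, 0.2145 + 1.6128i, -1.4676 + 0.7024i, -1.1215 - 1.1787i, 0.7745 - 1.4309i


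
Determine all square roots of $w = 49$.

|w| = 49, arg(w) = 0°
Root modulus = 49^(1/2) = 7
Root arguments: θ_k = (0° + 360°k)/2 for k = 0, 1, ..., 1
Roots: 7, -7


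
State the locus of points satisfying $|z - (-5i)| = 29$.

|z - z0| = r describes a circle centered at z0 with radius r
Here z0 = -5i and r = 29
Locus: Circle centered at (0, -5) with radius 29


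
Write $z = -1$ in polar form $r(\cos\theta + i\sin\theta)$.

r = |z| = sqrt(a^2 + b^2) = sqrt((-1)^2 + (0)^2) = sqrt(1 + 0) = sqrt(1) = 1
b = 0 and a < 0, so z lies on the negative real axis: θ = 180°
z = 1(cos 180° + i sin 180°)


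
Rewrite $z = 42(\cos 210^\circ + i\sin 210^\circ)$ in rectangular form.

a = r cos θ = 42 * -sqrt(3)/2 = -21*sqrt(3)
b = r sin θ = 42 * -1/2 = -21
z = -21*sqrt(3) - 21i


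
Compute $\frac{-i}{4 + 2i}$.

Multiply numerator and denominator by conjugate (4 - 2i):
= (-i)(4 - 2i) / (4^2 + 2^2)
= (-2 - 4i) / 20
Divide through by 2: (-1 - 2i) / 10
= -1/10 - (1/5)i


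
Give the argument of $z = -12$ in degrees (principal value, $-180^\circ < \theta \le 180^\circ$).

b = 0 and a < 0, so z lies on the negative real axis: θ = 180°


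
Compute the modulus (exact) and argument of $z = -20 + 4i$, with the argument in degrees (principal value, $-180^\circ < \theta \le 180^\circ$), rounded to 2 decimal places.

|z| = sqrt((-20)^2 + 4^2) = sqrt(416)
arg(z) = arctan(b/a) = arctan(4/-20) (quadrant-adjusted) = 168.69°


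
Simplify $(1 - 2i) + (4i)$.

(1 + 0) + (-2 + 4)i = 1 + 2i


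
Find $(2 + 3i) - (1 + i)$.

(2 - 1) + (3 - 1)i = 1 + 2i


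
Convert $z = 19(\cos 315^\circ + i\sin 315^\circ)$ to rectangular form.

a = r cos θ = 19 * sqrt(2)/2 = 19*sqrt(2)/2
b = r sin θ = 19 * -sqrt(2)/2 = -19*sqrt(2)/2
z = 19*sqrt(2)/2 - (19*sqrt(2)/2)i


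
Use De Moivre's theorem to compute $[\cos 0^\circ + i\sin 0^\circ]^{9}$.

By De Moivre: z^n = r^n(cos(nθ) + i sin(nθ))
= 1^9(cos(9*0°) + i sin(9*0°))
= 1(cos 0° + i sin 0°)
= 1


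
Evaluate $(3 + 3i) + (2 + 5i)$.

(3 + 2) + (3 + 5)i = 5 + 8i


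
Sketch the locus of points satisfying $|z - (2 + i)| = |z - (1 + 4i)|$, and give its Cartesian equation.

|z - z1| = |z - z2| means z is equidistant from z1 and z2,
i.e. the perpendicular bisector of the segment from (2, 1) to (1, 4) (midpoint (3/2, 5/2)).
With z = x + yi, square both sides:
(x - 2)^2 + (y - 1)^2 = (x - 1)^2 + (y - 4)^2
The x^2 and y^2 terms cancel: -2x + 6y = 17 - 5 = 12
Simplify: x - 3y = -6
Locus: Perpendicular bisector of the segment from (2, 1) to (1, 4): the line x - 3y = -6


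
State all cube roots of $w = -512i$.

|w| = 512, arg(w) = 270°
Root modulus = 512^(1/3) = 8
Root arguments: θ_k = (270° + 360°k)/3 for k = 0, 1, ..., 2
Roots: 8i, -4*sqrt(3) - 4i, 4*sqrt(3) - 4i


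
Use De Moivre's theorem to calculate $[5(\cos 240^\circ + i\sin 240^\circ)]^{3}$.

By De Moivre: z^n = r^n(cos(nθ) + i sin(nθ))
= 5^3(cos(3*240°) + i sin(3*240°))
= 125(cos 0° + i sin 0°)
= 125


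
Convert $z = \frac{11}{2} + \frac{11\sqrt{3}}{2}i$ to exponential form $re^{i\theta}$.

r = |z| = sqrt((11/2)^2 + (11*sqrt(3)/2)^2) = sqrt(121/4 + 363/4) = sqrt(121) = 11
θ = arctan(b/a) = arctan(9.5263/5.5) (quadrant-adjusted) = 60° = π/3
z = 11e^(i*π/3)


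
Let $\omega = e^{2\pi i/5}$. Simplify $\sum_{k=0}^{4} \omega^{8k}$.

Let ζ = ω^8 = e^(2πi·8/5). Since 5 ∤ 8, ζ ≠ 1.
Sum = Σ_{k=0}^{4} ζ^k = (ζ^5 - 1)/(ζ - 1) = (ω^{8·5} - 1)/(ζ - 1) = (1 - 1)/(ζ - 1) = 0


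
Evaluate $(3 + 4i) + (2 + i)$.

(3 + 2) + (4 + 1)i = 5 + 5i


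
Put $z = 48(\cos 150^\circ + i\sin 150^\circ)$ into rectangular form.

a = r cos θ = 48 * -sqrt(3)/2 = -24*sqrt(3)
b = r sin θ = 48 * 1/2 = 24
z = -24*sqrt(3) + 24i


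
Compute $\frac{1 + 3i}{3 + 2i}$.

Multiply numerator and denominator by conjugate (3 - 2i):
= (1 + 3i)(3 - 2i) / (3^2 + 2^2)
= (9 + 7i) / 13
= 9/13 + (7/13)i


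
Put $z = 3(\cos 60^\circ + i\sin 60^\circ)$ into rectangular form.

a = r cos θ = 3 * 1/2 = 3/2
b = r sin θ = 3 * sqrt(3)/2 = 3*sqrt(3)/2
z = 3/2 + (3*sqrt(3)/2)i


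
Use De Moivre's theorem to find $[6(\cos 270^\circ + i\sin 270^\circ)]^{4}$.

By De Moivre: z^n = r^n(cos(nθ) + i sin(nθ))
= 6^4(cos(4*270°) + i sin(4*270°))
= 1296(cos 0° + i sin 0°)
= 1296


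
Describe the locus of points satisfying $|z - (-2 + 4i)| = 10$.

|z - z0| = r describes a circle centered at z0 with radius r
Here z0 = -2 + 4i and r = 10
Locus: Circle centered at (-2, 4) with radius 10


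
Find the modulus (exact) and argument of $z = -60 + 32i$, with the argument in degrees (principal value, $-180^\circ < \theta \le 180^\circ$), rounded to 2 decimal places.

|z| = sqrt((-60)^2 + 32^2) = 68
arg(z) = arctan(b/a) = arctan(32/-60) (quadrant-adjusted) = 151.93°


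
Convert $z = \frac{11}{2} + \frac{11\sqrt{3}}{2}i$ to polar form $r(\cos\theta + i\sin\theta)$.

r = |z| = sqrt(a^2 + b^2) = sqrt((11/2)^2 + (11*sqrt(3)/2)^2) = sqrt(121/4 + 363/4) = sqrt(121) = 11
θ = arctan(b/a) = arctan(9.5263/5.5) (quadrant-adjusted) = 60°
z = 11(cos 60° + i sin 60°)


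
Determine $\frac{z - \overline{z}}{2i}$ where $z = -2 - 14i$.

z - conjugate(z) = 2bi
(z - conjugate(z))/(2i) = 2bi/(2i) = b = -14


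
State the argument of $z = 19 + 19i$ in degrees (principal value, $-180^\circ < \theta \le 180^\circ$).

θ = arctan(b/a) = arctan(19/19) (quadrant-adjusted) = 45°


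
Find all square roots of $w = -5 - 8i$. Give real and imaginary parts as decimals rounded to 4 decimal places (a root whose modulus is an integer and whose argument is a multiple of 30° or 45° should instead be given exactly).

|w| = sqrt(89) ≈ 9.433981, arg(w) ≈ 237.994617°
Root modulus = sqrt(89)^(1/2) ≈ 3.071479
Root arguments: θ_k = (arg(w) + 360°k)/2 for k = 0, 1, ..., 1
Compute each root as (root modulus)(cos θ_k + i sin θ_k) using full-precision intermediates, then round to 4 decimal places.
Roots: -1.4890 + 2.6864i, 1.4890 - 2.6864i


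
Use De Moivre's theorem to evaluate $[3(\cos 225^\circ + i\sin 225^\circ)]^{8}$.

By De Moivre: z^n = r^n(cos(nθ) + i sin(nθ))
= 3^8(cos(8*225°) + i sin(8*225°))
= 6561(cos 0° + i sin 0°)
= 6561


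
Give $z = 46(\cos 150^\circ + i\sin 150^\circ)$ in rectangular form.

a = r cos θ = 46 * -sqrt(3)/2 = -23*sqrt(3)
b = r sin θ = 46 * 1/2 = 23
z = -23*sqrt(3) + 23i


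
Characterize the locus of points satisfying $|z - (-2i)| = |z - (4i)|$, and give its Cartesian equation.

|z - z1| = |z - z2| means z is equidistant from z1 and z2,
i.e. the perpendicular bisector of the segment from (0, -2) to (0, 4) (midpoint (0, 1)).
With z = x + yi, square both sides:
(x - 0)^2 + (y - (-2))^2 = (x - 0)^2 + (y - 4)^2
The x^2 and y^2 terms cancel: 0x + 12y = 16 - 4 = 12
Simplify: y = 1
Locus: Perpendicular bisector of the segment from (0, -2) to (0, 4): the line y = 1


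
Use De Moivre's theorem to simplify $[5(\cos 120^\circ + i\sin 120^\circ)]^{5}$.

By De Moivre: z^n = r^n(cos(nθ) + i sin(nθ))
= 5^5(cos(5*120°) + i sin(5*120°))
= 3125(cos 240° + i sin 240°)
= -3125/2 - (3125*sqrt(3)/2)i


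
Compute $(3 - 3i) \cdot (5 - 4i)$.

(a1*a2 - b1*b2) + (a1*b2 + b1*a2)i
= (15 - 12) + (-12 + (-15))i
= 3 - 27i


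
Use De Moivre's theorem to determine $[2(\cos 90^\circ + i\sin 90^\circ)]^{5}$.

By De Moivre: z^n = r^n(cos(nθ) + i sin(nθ))
= 2^5(cos(5*90°) + i sin(5*90°))
= 32(cos 90° + i sin 90°)
= 32i


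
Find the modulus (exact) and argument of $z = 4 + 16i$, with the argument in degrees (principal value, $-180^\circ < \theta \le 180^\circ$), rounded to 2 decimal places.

|z| = sqrt(4^2 + 16^2) = sqrt(272)
arg(z) = arctan(b/a) = arctan(16/4) (quadrant-adjusted) = 75.96°


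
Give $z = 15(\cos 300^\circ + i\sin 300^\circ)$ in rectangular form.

a = r cos θ = 15 * 1/2 = 15/2
b = r sin θ = 15 * -sqrt(3)/2 = -15*sqrt(3)/2
z = 15/2 - (15*sqrt(3)/2)i


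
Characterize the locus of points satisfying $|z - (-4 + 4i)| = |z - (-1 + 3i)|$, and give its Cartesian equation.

|z - z1| = |z - z2| means z is equidistant from z1 and z2,
i.e. the perpendicular bisector of the segment from (-4, 4) to (-1, 3) (midpoint (-5/2, 7/2)).
With z = x + yi, square both sides:
(x - (-4))^2 + (y - 4)^2 = (x - (-1))^2 + (y - 3)^2
The x^2 and y^2 terms cancel: 6x + (-2)y = 10 - 32 = -22
Simplify: 3x - y = -11
Locus: Perpendicular bisector of the segment from (-4, 4) to (-1, 3): the line 3x - y = -11


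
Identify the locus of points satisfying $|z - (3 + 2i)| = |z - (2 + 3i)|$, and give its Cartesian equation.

|z - z1| = |z - z2| means z is equidistant from z1 and z2,
i.e. the perpendicular bisector of the segment from (3, 2) to (2, 3) (midpoint (5/2, 5/2)).
With z = x + yi, square both sides:
(x - 3)^2 + (y - 2)^2 = (x - 2)^2 + (y - 3)^2
The x^2 and y^2 terms cancel: -2x + 2y = 13 - 13 = 0
Simplify: x - y = 0
Locus: Perpendicular bisector of the segment from (3, 2) to (2, 3): the line x - y = 0


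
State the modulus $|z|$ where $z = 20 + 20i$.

|z| = sqrt(a^2 + b^2) = sqrt(20^2 + 20^2) = sqrt(800) = sqrt(800)


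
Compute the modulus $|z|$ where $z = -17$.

|z| = sqrt(a^2 + b^2) = sqrt((-17)^2 + 0^2) = sqrt(289) = 17


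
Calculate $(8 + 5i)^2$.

(a + bi)^2 = a^2 - b^2 + 2abi
= 8^2 - 5^2 + 2*8*5i
= 39 + 80i


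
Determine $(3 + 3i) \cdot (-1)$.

(a1*a2 - b1*b2) + (a1*b2 + b1*a2)i
= (-3 - 0) + (0 + (-3))i
= -3 - 3i


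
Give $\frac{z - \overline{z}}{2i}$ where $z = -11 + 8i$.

z - conjugate(z) = 2bi
(z - conjugate(z))/(2i) = 2bi/(2i) = b = 8


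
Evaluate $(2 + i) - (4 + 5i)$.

(2 - 4) + (1 - 5)i = -2 - 4i


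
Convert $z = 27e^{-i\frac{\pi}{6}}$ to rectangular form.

a = r cos θ = 27 * sqrt(3)/2 = 27*sqrt(3)/2
b = r sin θ = 27 * -1/2 = -27/2
z = 27*sqrt(3)/2 - (27/2)i


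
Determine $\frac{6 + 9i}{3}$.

Divisor is real, so divide each part by 3:
= 2 + 3i


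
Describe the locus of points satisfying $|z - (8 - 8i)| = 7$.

|z - z0| = r describes a circle centered at z0 with radius r
Here z0 = 8 - 8i and r = 7
Locus: Circle centered at (8, -8) with radius 7


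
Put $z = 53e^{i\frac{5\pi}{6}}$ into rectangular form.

a = r cos θ = 53 * -sqrt(3)/2 = -53*sqrt(3)/2
b = r sin θ = 53 * 1/2 = 53/2
z = -53*sqrt(3)/2 + (53/2)i


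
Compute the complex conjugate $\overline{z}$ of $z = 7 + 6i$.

If z = a + bi, then conjugate(z) = a - bi
conjugate(7 + 6i) = 7 - 6i


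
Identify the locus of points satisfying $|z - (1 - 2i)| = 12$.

|z - z0| = r describes a circle centered at z0 with radius r
Here z0 = 1 - 2i and r = 12
Locus: Circle centered at (1, -2) with radius 12


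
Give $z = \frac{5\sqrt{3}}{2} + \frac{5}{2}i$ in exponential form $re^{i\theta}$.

r = |z| = sqrt((5*sqrt(3)/2)^2 + (5/2)^2) = sqrt(75/4 + 25/4) = sqrt(25) = 5
θ = arctan(b/a) = arctan(2.5/4.3301) (quadrant-adjusted) = 30° = π/6
z = 5e^(i*π/6)


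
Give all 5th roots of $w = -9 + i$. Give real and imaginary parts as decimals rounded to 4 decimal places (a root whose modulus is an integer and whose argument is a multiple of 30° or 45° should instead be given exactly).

|w| = sqrt(82) ≈ 9.055385, arg(w) ≈ 173.659808°
Root modulus = sqrt(82)^(1/5) ≈ 1.553751
Root arguments: θ_k = (arg(w) + 360°k)/5 for k = 0, 1, ..., 4
Compute each root as (root modulus)(cos θ_k + i sin θ_k) using full-precision intermediates, then round to 4 decimal places.
Roots: 1.2769 + 0.8852i, -0.4473 + 1.4880i, -1.5534 + 0.0344i, -0.5127 - 1.4667i, 1.2365 - 0.9409i


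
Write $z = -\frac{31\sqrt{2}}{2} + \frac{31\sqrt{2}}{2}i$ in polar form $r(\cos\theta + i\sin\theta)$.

r = |z| = sqrt(a^2 + b^2) = sqrt((-31*sqrt(2)/2)^2 + (31*sqrt(2)/2)^2) = sqrt(961/2 + 961/2) = sqrt(961) = 31
θ = arctan(b/a) = arctan(21.9203/-21.9203) (quadrant-adjusted) = 135°
z = 31(cos 135° + i sin 135°)


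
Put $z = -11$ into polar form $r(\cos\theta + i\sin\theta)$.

r = |z| = sqrt(a^2 + b^2) = sqrt((-11)^2 + (0)^2) = sqrt(121 + 0) = sqrt(121) = 11
b = 0 and a < 0, so z lies on the negative real axis: θ = 180°
z = 11(cos 180° + i sin 180°)


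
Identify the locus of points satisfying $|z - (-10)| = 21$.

|z - z0| = r describes a circle centered at z0 with radius r
Here z0 = -10 and r = 21
Locus: Circle centered at (-10, 0) with radius 21


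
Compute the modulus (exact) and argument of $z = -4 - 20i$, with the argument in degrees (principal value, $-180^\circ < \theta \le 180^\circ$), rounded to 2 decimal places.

|z| = sqrt((-4)^2 + (-20)^2) = sqrt(416)
arg(z) = arctan(b/a) = arctan(-20/-4) (quadrant-adjusted) = -101.31°


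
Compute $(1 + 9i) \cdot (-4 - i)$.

(a1*a2 - b1*b2) + (a1*b2 + b1*a2)i
= (-4 - (-9)) + (-1 + (-36))i
= 5 - 37i


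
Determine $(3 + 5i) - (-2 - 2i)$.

(3 - (-2)) + (5 - (-2))i = 5 + 7i


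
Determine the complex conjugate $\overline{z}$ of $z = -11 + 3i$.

If z = a + bi, then conjugate(z) = a - bi
conjugate(-11 + 3i) = -11 - 3i


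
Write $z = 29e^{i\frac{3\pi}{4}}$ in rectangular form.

a = r cos θ = 29 * -sqrt(2)/2 = -29*sqrt(2)/2
b = r sin θ = 29 * sqrt(2)/2 = 29*sqrt(2)/2
z = -29*sqrt(2)/2 + (29*sqrt(2)/2)i


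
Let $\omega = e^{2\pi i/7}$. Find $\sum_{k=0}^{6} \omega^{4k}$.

Let ζ = ω^4 = e^(2πi·4/7). Since 7 ∤ 4, ζ ≠ 1.
Sum = Σ_{k=0}^{6} ζ^k = (ζ^7 - 1)/(ζ - 1) = (ω^{4·7} - 1)/(ζ - 1) = (1 - 1)/(ζ - 1) = 0


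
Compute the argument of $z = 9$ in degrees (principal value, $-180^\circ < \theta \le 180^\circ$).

b = 0 and a > 0, so z lies on the positive real axis: θ = 0°


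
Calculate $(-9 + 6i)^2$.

(a + bi)^2 = a^2 - b^2 + 2abi
= (-9)^2 - 6^2 + 2*(-9)*6i
= 45 - 108i


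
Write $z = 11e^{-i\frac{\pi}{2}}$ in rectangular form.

a = r cos θ = 11 * 0 = 0
b = r sin θ = 11 * -1 = -11
z = -11i


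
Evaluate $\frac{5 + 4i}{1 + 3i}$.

Multiply numerator and denominator by conjugate (1 - 3i):
= (5 + 4i)(1 - 3i) / (1^2 + 3^2)
= (17 - 11i) / 10
= 17/10 - (11/10)i


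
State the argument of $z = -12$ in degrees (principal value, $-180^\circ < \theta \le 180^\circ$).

b = 0 and a < 0, so z lies on the negative real axis: θ = 180°


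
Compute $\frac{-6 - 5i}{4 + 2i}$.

Multiply numerator and denominator by conjugate (4 - 2i):
= (-6 - 5i)(4 - 2i) / (4^2 + 2^2)
= (-34 - 8i) / 20
Divide through by 2: (-17 - 4i) / 10
= -17/10 - (2/5)i


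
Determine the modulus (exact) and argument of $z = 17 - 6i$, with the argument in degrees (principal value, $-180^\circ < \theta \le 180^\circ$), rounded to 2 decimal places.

|z| = sqrt(17^2 + (-6)^2) = sqrt(325)
arg(z) = arctan(b/a) = arctan(-6/17) (quadrant-adjusted) = -19.44°
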